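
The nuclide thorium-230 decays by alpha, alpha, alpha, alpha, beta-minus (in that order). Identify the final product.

Bi-214

Start: (A, Z) = (230, 90).
After α: (226, 88).
After α: (222, 86).
After α: (218, 84).
After α: (214, 82).
After β⁻: (214, 83).
Z = 83 is bismuth.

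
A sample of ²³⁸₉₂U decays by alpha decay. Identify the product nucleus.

Alpha decay: mass number changes by -4, atomic number by -2.
A: 238 − 4 = 234; Z: 92 − 2 = 90.
Z = 90 is thorium, so the daughter is ²³⁴₉₀Th.

Th-234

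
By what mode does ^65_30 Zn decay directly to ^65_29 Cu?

ΔA = 65 − 65 = 0; ΔZ = 29 − 30 = -1.
A is unchanged and Z drops by 1 — a proton has become a neutron (β⁺ emission or electron capture).

beta-plus decay or electron capture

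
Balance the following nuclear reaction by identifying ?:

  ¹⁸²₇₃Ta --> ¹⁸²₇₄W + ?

Conserve mass number: 182 = 182 + A, so A = 0.
Conserve atomic number: 73 = 74 + Z, so Z = -1.
A = 0 and Z = -1 is ⁰₋₁e — a beta-minus particle.

beta-minus particle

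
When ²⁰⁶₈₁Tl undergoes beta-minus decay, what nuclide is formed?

Beta-minus decay: mass number changes by +0, atomic number by +1.
A: 206 = 206; Z: 81 + 1 = 82.
Z = 82 is lead, so the daughter is ²⁰⁶₈₂Pb.

Pb-206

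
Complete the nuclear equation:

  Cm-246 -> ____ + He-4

Conserve mass number: 246 = A + 4, so A = 242.
Conserve atomic number: 96 = Z + 2, so Z = 94.
Z = 94 is plutonium, so the species is Pu-242.

Pu-242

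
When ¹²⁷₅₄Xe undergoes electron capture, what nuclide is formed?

I-127

Electron capture: mass number changes by +0, atomic number by -1.
A: 127 = 127; Z: 54 − 1 = 53.
Z = 53 is iodine, so the daughter is ¹²⁷₅₃I.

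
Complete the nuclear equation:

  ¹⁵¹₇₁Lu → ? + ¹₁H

Yb-150

Conserve mass number: 151 = A + 1, so A = 150.
Conserve atomic number: 71 = Z + 1, so Z = 70.
Z = 70 is ytterbium, so the species is ¹⁵⁰₇₀Yb.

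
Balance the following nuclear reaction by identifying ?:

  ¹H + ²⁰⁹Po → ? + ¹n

Conserve mass number: 1 + 209 = A + 1, so A = 209.
Conserve atomic number: 1 + 84 = Z + 0, so Z = 85.
Z = 85 is astatine, so the species is ²⁰⁹At.

At-209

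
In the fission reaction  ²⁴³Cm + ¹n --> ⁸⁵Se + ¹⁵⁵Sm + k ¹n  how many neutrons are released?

Conserve mass number: 244 = 85 + 155 + k, so k = 244 − 240 = 4.
Check atomic number: 96 = 34 + 62 + 0 = 96. ✓

4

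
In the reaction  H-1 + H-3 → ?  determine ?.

Conserve mass number: 1 + 3 = A, so A = 4.
Conserve atomic number: 1 + 1 = Z, so Z = 2.
A = 4 and Z = 2 is He-4 — an alpha particle.

He-4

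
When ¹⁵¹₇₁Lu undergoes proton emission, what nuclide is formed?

Proton emission: mass number changes by -1, atomic number by -1.
A: 151 − 1 = 150; Z: 71 − 1 = 70.
Z = 70 is ytterbium, so the daughter is ¹⁵⁰₇₀Yb.

Yb-150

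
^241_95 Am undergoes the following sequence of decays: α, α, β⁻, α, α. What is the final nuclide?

Start: (A, Z) = (241, 95).
After α: (237, 93).
After α: (233, 91).
After β⁻: (233, 92).
After α: (229, 90).
After α: (225, 88).
Z = 88 is radium.

Ra-225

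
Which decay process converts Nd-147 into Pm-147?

beta-minus decay

ΔA = 147 − 147 = 0; ΔZ = 61 − 60 = +1.
A is unchanged and Z rises by 1 — a neutron has become a proton (β⁻ decay).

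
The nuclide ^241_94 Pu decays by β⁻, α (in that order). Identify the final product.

Start: (A, Z) = (241, 94).
After β⁻: (241, 95).
After α: (237, 93).
Z = 93 is neptunium.

Np-237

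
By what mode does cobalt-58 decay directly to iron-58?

ΔA = 58 − 58 = 0; ΔZ = 26 − 27 = -1.
A is unchanged and Z drops by 1 — a proton has become a neutron (β⁺ emission or electron capture).

beta-plus decay or electron capture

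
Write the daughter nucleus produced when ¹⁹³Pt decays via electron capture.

Ir-193

Electron capture: mass number changes by +0, atomic number by -1.
A: 193 = 193; Z: 78 − 1 = 77.
Z = 77 is iridium, so the daughter is ¹⁹³Ir.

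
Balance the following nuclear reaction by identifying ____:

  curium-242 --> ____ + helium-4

Conserve mass number: 242 = A + 4, so A = 238.
Conserve atomic number: 96 = Z + 2, so Z = 94.
Z = 94 is plutonium, so the species is plutonium-238.

Pu-238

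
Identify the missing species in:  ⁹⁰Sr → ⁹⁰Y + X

beta-minus particle

Conserve mass number: 90 = 90 + A, so A = 0.
Conserve atomic number: 38 = 39 + Z, so Z = -1.
A = 0 and Z = -1 is e⁻ — a beta-minus particle.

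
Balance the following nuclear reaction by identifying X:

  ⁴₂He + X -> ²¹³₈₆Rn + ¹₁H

Conserve mass number: 4 + A = 213 + 1, so A = 210.
Conserve atomic number: 2 + Z = 86 + 1, so Z = 85.
Z = 85 is astatine, so the species is ²¹⁰₈₅At.

At-210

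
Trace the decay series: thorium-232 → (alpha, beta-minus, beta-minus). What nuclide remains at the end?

Th-228

Start: (A, Z) = (232, 90).
After α: (228, 88).
After β⁻: (228, 89).
After β⁻: (228, 90).
Z = 90 is thorium.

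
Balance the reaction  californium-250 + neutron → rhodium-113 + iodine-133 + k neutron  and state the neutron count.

Conserve mass number: 251 = 113 + 133 + k, so k = 251 − 246 = 5.
Check atomic number: 98 = 45 + 53 + 0 = 98. ✓

5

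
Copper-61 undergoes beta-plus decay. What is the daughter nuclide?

Ni-61

Beta-plus decay: mass number changes by +0, atomic number by -1.
A: 61 = 61; Z: 29 − 1 = 28.
Z = 28 is nickel, so the daughter is nickel-61.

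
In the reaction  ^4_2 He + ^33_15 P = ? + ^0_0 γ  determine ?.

Conserve mass number: 4 + 33 = A + 0, so A = 37.
Conserve atomic number: 2 + 15 = Z + 0, so Z = 17.
Z = 17 is chlorine, so the species is ^37_17 Cl.

Cl-37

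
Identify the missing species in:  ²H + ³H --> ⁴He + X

neutron

Conserve mass number: 2 + 3 = 4 + A, so A = 1.
Conserve atomic number: 1 + 1 = 2 + Z, so Z = 0.
A = 1 and Z = 0 is ¹n — a neutron.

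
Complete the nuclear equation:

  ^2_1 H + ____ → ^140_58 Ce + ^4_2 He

Conserve mass number: 2 + A = 140 + 4, so A = 142.
Conserve atomic number: 1 + Z = 58 + 2, so Z = 59.
Z = 59 is praseodymium, so the species is ^142_59 Pr.

Pr-142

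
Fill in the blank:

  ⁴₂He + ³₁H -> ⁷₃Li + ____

Conserve mass number: 4 + 3 = 7 + A, so A = 0.
Conserve atomic number: 2 + 1 = 3 + Z, so Z = 0.
A = 0 and Z = 0 is ⁰₀γ — a gamma ray.

gamma ray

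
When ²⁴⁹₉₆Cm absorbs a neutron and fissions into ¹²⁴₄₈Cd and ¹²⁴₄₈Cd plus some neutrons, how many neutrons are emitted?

Conserve mass number: 250 = 124 + 124 + k, so k = 250 − 248 = 2.
Check atomic number: 96 = 48 + 48 + 0 = 96. ✓

2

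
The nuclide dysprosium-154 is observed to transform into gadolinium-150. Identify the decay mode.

alpha decay

ΔA = 150 − 154 = -4; ΔZ = 64 − 66 = -2.
A drops by 4 and Z drops by 2 — the signature of alpha emission.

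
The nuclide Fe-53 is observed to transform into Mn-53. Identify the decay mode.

ΔA = 53 − 53 = 0; ΔZ = 25 − 26 = -1.
A is unchanged and Z drops by 1 — a proton has become a neutron (β⁺ emission or electron capture).

beta-plus decay or electron capture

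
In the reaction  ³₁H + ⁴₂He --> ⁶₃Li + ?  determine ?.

Conserve mass number: 3 + 4 = 6 + A, so A = 1.
Conserve atomic number: 1 + 2 = 3 + Z, so Z = 0.
A = 1 and Z = 0 is ¹₀n — a neutron.

neutron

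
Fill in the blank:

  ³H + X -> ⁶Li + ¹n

alpha particle

Conserve mass number: 3 + A = 6 + 1, so A = 4.
Conserve atomic number: 1 + Z = 3 + 0, so Z = 2.
A = 4 and Z = 2 is ⁴He — an alpha particle.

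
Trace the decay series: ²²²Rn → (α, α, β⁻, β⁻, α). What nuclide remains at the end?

Pb-210

Start: (A, Z) = (222, 86).
After α: (218, 84).
After α: (214, 82).
After β⁻: (214, 83).
After β⁻: (214, 84).
After α: (210, 82).
Z = 82 is lead.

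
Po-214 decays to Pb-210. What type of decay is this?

alpha decay

ΔA = 210 − 214 = -4; ΔZ = 82 − 84 = -2.
A drops by 4 and Z drops by 2 — the signature of alpha emission.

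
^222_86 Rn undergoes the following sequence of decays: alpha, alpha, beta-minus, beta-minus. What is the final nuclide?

Start: (A, Z) = (222, 86).
After α: (218, 84).
After α: (214, 82).
After β⁻: (214, 83).
After β⁻: (214, 84).
Z = 84 is polonium.

Po-214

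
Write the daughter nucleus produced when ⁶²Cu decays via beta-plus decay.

Beta-plus decay: mass number changes by +0, atomic number by -1.
A: 62 = 62; Z: 29 − 1 = 28.
Z = 28 is nickel, so the daughter is ⁶²Ni.

Ni-62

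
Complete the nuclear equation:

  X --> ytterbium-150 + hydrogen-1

Conserve mass number: A = 150 + 1, so A = 151.
Conserve atomic number: Z = 70 + 1, so Z = 71.
Z = 71 is lutetium, so the species is lutetium-151.

Lu-151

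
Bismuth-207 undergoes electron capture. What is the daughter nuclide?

Pb-207

Electron capture: mass number changes by +0, atomic number by -1.
A: 207 = 207; Z: 83 − 1 = 82.
Z = 82 is lead, so the daughter is lead-207.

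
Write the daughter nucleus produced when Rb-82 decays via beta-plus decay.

Kr-82

Beta-plus decay: mass number changes by +0, atomic number by -1.
A: 82 = 82; Z: 37 − 1 = 36.
Z = 36 is krypton, so the daughter is Kr-82.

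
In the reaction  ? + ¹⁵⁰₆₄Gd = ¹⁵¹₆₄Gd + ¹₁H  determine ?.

deuteron

Conserve mass number: A + 150 = 151 + 1, so A = 2.
Conserve atomic number: Z + 64 = 64 + 1, so Z = 1.
A = 2 and Z = 1 is ²₁H — a deuteron.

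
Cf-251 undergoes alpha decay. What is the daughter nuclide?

Cm-247

Alpha decay: mass number changes by -4, atomic number by -2.
A: 251 − 4 = 247; Z: 98 − 2 = 96.
Z = 96 is curium, so the daughter is Cm-247.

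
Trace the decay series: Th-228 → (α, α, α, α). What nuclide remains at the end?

Start: (A, Z) = (228, 90).
After α: (224, 88).
After α: (220, 86).
After α: (216, 84).
After α: (212, 82).
Z = 82 is lead.

Pb-212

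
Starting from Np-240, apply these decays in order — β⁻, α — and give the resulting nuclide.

U-236

Start: (A, Z) = (240, 93).
After β⁻: (240, 94).
After α: (236, 92).
Z = 92 is uranium.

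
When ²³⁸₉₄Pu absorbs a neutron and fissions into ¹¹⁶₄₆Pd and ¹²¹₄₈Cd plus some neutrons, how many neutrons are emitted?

Conserve mass number: 239 = 116 + 121 + k, so k = 239 − 237 = 2.
Check atomic number: 94 = 46 + 48 + 0 = 94. ✓

2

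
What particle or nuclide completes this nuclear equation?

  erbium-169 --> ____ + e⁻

Conserve mass number: 169 = A + 0, so A = 169.
Conserve atomic number: 68 = Z − 1, so Z = 69.
Z = 69 is thulium, so the species is thulium-169.

Tm-169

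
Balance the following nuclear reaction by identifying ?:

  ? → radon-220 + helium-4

Conserve mass number: A = 220 + 4, so A = 224.
Conserve atomic number: Z = 86 + 2, so Z = 88.
Z = 88 is radium, so the species is radium-224.

Ra-224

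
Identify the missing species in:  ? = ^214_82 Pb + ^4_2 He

Conserve mass number: A = 214 + 4, so A = 218.
Conserve atomic number: Z = 82 + 2, so Z = 84.
Z = 84 is polonium, so the species is ^218_84 Po.

Po-218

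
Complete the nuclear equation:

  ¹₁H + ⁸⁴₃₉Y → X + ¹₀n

Conserve mass number: 1 + 84 = A + 1, so A = 84.
Conserve atomic number: 1 + 39 = Z + 0, so Z = 40.
Z = 40 is zirconium, so the species is ⁸⁴₄₀Zr.

Zr-84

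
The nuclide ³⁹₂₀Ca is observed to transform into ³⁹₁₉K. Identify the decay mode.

beta-plus decay or electron capture

ΔA = 39 − 39 = 0; ΔZ = 19 − 20 = -1.
A is unchanged and Z drops by 1 — a proton has become a neutron (β⁺ emission or electron capture).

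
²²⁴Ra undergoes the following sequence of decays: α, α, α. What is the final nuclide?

Start: (A, Z) = (224, 88).
After α: (220, 86).
After α: (216, 84).
After α: (212, 82).
Z = 82 is lead.

Pb-212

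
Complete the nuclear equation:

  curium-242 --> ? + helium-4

Pu-238

Conserve mass number: 242 = A + 4, so A = 238.
Conserve atomic number: 96 = Z + 2, so Z = 94.
Z = 94 is plutonium, so the species is plutonium-238.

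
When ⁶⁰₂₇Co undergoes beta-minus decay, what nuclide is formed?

Beta-minus decay: mass number changes by +0, atomic number by +1.
A: 60 = 60; Z: 27 + 1 = 28.
Z = 28 is nickel, so the daughter is ⁶⁰₂₈Ni.

Ni-60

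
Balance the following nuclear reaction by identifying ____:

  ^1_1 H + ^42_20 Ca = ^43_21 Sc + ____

Conserve mass number: 1 + 42 = 43 + A, so A = 0.
Conserve atomic number: 1 + 20 = 21 + Z, so Z = 0.
A = 0 and Z = 0 is ^0_0 γ — a gamma ray.

gamma ray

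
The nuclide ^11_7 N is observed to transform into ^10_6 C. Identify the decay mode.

ΔA = 10 − 11 = -1; ΔZ = 6 − 7 = -1.
A drops by 1 and Z drops by 1 — a proton was emitted.

proton emission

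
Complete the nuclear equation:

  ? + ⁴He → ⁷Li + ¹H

Conserve mass number: A + 4 = 7 + 1, so A = 4.
Conserve atomic number: Z + 2 = 3 + 1, so Z = 2.
A = 4 and Z = 2 is ⁴He — an alpha particle.

alpha particle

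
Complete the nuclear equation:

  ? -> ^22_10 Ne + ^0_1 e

Conserve mass number: A = 22 + 0, so A = 22.
Conserve atomic number: Z = 10 + 1, so Z = 11.
Z = 11 is sodium, so the species is ^22_11 Na.

Na-22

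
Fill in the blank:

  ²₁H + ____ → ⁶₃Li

Conserve mass number: 2 + A = 6, so A = 4.
Conserve atomic number: 1 + Z = 3, so Z = 2.
A = 4 and Z = 2 is ⁴₂He — an alpha particle.

alpha particle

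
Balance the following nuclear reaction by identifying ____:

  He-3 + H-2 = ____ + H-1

Conserve mass number: 3 + 2 = A + 1, so A = 4.
Conserve atomic number: 2 + 1 = Z + 1, so Z = 2.
A = 4 and Z = 2 is He-4 — an alpha particle.

He-4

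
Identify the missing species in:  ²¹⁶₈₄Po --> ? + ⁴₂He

Pb-212

Conserve mass number: 216 = A + 4, so A = 212.
Conserve atomic number: 84 = Z + 2, so Z = 82.
Z = 82 is lead, so the species is ²¹²₈₂Pb.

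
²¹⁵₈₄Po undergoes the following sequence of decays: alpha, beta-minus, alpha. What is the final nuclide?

Start: (A, Z) = (215, 84).
After α: (211, 82).
After β⁻: (211, 83).
After α: (207, 81).
Z = 81 is thallium.

Tl-207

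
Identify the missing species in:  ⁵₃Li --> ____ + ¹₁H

Conserve mass number: 5 = A + 1, so A = 4.
Conserve atomic number: 3 = Z + 1, so Z = 2.
A = 4 and Z = 2 is ⁴₂He — an alpha particle.

He-4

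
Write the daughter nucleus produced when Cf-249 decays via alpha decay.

Cm-245

Alpha decay: mass number changes by -4, atomic number by -2.
A: 249 − 4 = 245; Z: 98 − 2 = 96.
Z = 96 is curium, so the daughter is Cm-245.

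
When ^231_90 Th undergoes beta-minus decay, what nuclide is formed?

Beta-minus decay: mass number changes by +0, atomic number by +1.
A: 231 = 231; Z: 90 + 1 = 91.
Z = 91 is protactinium, so the daughter is ^231_91 Pa.

Pa-231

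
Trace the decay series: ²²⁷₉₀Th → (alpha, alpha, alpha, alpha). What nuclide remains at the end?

Pb-211

Start: (A, Z) = (227, 90).
After α: (223, 88).
After α: (219, 86).
After α: (215, 84).
After α: (211, 82).
Z = 82 is lead.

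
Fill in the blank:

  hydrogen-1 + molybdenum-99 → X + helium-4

Conserve mass number: 1 + 99 = A + 4, so A = 96.
Conserve atomic number: 1 + 42 = Z + 2, so Z = 41.
Z = 41 is niobium, so the species is niobium-96.

Nb-96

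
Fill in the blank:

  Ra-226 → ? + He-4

Rn-222

Conserve mass number: 226 = A + 4, so A = 222.
Conserve atomic number: 88 = Z + 2, so Z = 86.
Z = 86 is radon, so the species is Rn-222.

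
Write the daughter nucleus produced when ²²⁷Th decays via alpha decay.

Alpha decay: mass number changes by -4, atomic number by -2.
A: 227 − 4 = 223; Z: 90 − 2 = 88.
Z = 88 is radium, so the daughter is ²²³Ra.

Ra-223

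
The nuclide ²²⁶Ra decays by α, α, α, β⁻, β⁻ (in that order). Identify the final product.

Start: (A, Z) = (226, 88).
After α: (222, 86).
After α: (218, 84).
After α: (214, 82).
After β⁻: (214, 83).
After β⁻: (214, 84).
Z = 84 is polonium.

Po-214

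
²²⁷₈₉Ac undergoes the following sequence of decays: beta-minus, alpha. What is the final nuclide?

Start: (A, Z) = (227, 89).
After β⁻: (227, 90).
After α: (223, 88).
Z = 88 is radium.

Ra-223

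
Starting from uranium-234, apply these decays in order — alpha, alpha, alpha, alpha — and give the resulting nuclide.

Po-218

Start: (A, Z) = (234, 92).
After α: (230, 90).
After α: (226, 88).
After α: (222, 86).
After α: (218, 84).
Z = 84 is polonium.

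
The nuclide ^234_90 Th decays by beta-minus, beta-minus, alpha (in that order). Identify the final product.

Th-230

Start: (A, Z) = (234, 90).
After β⁻: (234, 91).
After β⁻: (234, 92).
After α: (230, 90).
Z = 90 is thorium.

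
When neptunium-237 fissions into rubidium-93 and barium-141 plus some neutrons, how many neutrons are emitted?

3

Conserve mass number: 237 = 93 + 141 + k, so k = 237 − 234 = 3.
Check atomic number: 93 = 37 + 56 + 0 = 93. ✓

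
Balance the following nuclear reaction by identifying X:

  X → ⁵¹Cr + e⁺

Mn-51

Conserve mass number: A = 51 + 0, so A = 51.
Conserve atomic number: Z = 24 + 1, so Z = 25.
Z = 25 is manganese, so the species is ⁵¹Mn.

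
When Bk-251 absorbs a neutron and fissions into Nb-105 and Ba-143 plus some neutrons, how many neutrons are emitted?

Conserve mass number: 252 = 105 + 143 + k, so k = 252 − 248 = 4.
Check atomic number: 97 = 41 + 56 + 0 = 97. ✓

4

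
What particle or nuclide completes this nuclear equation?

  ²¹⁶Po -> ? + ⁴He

Pb-212

Conserve mass number: 216 = A + 4, so A = 212.
Conserve atomic number: 84 = Z + 2, so Z = 82.
Z = 82 is lead, so the species is ²¹²Pb.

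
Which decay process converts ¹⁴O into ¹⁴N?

beta-plus decay or electron capture

ΔA = 14 − 14 = 0; ΔZ = 7 − 8 = -1.
A is unchanged and Z drops by 1 — a proton has become a neutron (β⁺ emission or electron capture).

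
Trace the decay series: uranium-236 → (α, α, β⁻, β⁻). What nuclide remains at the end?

Start: (A, Z) = (236, 92).
After α: (232, 90).
After α: (228, 88).
After β⁻: (228, 89).
After β⁻: (228, 90).
Z = 90 is thorium.

Th-228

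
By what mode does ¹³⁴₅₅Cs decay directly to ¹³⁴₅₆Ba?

ΔA = 134 − 134 = 0; ΔZ = 56 − 55 = +1.
A is unchanged and Z rises by 1 — a neutron has become a proton (β⁻ decay).

beta-minus decay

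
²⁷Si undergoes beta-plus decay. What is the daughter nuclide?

Beta-plus decay: mass number changes by +0, atomic number by -1.
A: 27 = 27; Z: 14 − 1 = 13.
Z = 13 is aluminium, so the daughter is ²⁷Al.

Al-27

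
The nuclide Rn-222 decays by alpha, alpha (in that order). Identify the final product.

Start: (A, Z) = (222, 86).
After α: (218, 84).
After α: (214, 82).
Z = 82 is lead.

Pb-214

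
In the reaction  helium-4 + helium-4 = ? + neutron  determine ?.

Conserve mass number: 4 + 4 = A + 1, so A = 7.
Conserve atomic number: 2 + 2 = Z + 0, so Z = 4.
Z = 4 is beryllium, so the species is beryllium-7.

Be-7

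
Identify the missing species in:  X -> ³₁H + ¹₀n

Conserve mass number: A = 3 + 1, so A = 4.
Conserve atomic number: Z = 1 + 0, so Z = 1.
Z = 1 is hydrogen, so the species is ⁴₁H.

H-4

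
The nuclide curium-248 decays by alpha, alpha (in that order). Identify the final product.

Start: (A, Z) = (248, 96).
After α: (244, 94).
After α: (240, 92).
Z = 92 is uranium.

U-240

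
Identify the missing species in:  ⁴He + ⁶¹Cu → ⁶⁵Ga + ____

Conserve mass number: 4 + 61 = 65 + A, so A = 0.
Conserve atomic number: 2 + 29 = 31 + Z, so Z = 0.
A = 0 and Z = 0 is γ — a gamma ray.

gamma ray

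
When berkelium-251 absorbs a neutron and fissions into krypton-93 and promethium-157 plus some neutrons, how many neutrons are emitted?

Conserve mass number: 252 = 93 + 157 + k, so k = 252 − 250 = 2.
Check atomic number: 97 = 36 + 61 + 0 = 97. ✓

2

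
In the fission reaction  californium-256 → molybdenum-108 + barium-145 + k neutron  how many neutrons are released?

Conserve mass number: 256 = 108 + 145 + k, so k = 256 − 253 = 3.
Check atomic number: 98 = 42 + 56 + 0 = 98. ✓

3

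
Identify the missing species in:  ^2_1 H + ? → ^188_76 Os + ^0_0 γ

Re-186

Conserve mass number: 2 + A = 188 + 0, so A = 186.
Conserve atomic number: 1 + Z = 76 + 0, so Z = 75.
Z = 75 is rhenium, so the species is ^186_75 Re.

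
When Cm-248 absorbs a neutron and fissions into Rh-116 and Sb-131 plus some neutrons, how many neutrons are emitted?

Conserve mass number: 249 = 116 + 131 + k, so k = 249 − 247 = 2.
Check atomic number: 96 = 45 + 51 + 0 = 96. ✓

2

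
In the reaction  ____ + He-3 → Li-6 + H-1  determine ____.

Conserve mass number: A + 3 = 6 + 1, so A = 4.
Conserve atomic number: Z + 2 = 3 + 1, so Z = 2.
A = 4 and Z = 2 is He-4 — an alpha particle.

alpha particle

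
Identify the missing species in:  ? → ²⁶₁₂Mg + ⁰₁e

Al-26

Conserve mass number: A = 26 + 0, so A = 26.
Conserve atomic number: Z = 12 + 1, so Z = 13.
Z = 13 is aluminium, so the species is ²⁶₁₃Al.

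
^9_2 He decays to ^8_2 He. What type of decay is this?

ΔA = 8 − 9 = -1; ΔZ = 2 − 2 = +0.
A drops by 1 with Z unchanged — a neutron was emitted.

neutron emission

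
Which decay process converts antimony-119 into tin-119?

beta-plus decay or electron capture

ΔA = 119 − 119 = 0; ΔZ = 50 − 51 = -1.
A is unchanged and Z drops by 1 — a proton has become a neutron (β⁺ emission or electron capture).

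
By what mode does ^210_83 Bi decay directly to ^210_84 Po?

beta-minus decay

ΔA = 210 − 210 = 0; ΔZ = 84 − 83 = +1.
A is unchanged and Z rises by 1 — a neutron has become a proton (β⁻ decay).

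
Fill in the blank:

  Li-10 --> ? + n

Conserve mass number: 10 = A + 1, so A = 9.
Conserve atomic number: 3 = Z + 0, so Z = 3.
Z = 3 is lithium, so the species is Li-9.

Li-9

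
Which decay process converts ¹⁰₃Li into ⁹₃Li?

ΔA = 9 − 10 = -1; ΔZ = 3 − 3 = +0.
A drops by 1 with Z unchanged — a neutron was emitted.

neutron emission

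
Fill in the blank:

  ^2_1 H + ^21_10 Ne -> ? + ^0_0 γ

Na-23

Conserve mass number: 2 + 21 = A + 0, so A = 23.
Conserve atomic number: 1 + 10 = Z + 0, so Z = 11.
Z = 11 is sodium, so the species is ^23_11 Na.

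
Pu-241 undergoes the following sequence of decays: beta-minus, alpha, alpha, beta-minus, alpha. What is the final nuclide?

Th-229

Start: (A, Z) = (241, 94).
After β⁻: (241, 95).
After α: (237, 93).
After α: (233, 91).
After β⁻: (233, 92).
After α: (229, 90).
Z = 90 is thorium.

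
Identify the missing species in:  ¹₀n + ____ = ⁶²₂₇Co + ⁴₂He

Cu-65

Conserve mass number: 1 + A = 62 + 4, so A = 65.
Conserve atomic number: 0 + Z = 27 + 2, so Z = 29.
Z = 29 is copper, so the species is ⁶⁵₂₉Cu.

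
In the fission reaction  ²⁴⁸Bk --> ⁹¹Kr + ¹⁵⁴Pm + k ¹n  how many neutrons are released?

Conserve mass number: 248 = 91 + 154 + k, so k = 248 − 245 = 3.
Check atomic number: 97 = 36 + 61 + 0 = 97. ✓

3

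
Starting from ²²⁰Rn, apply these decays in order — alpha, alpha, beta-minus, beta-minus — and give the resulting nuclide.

Start: (A, Z) = (220, 86).
After α: (216, 84).
After α: (212, 82).
After β⁻: (212, 83).
After β⁻: (212, 84).
Z = 84 is polonium.

Po-212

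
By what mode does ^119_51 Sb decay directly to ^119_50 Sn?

ΔA = 119 − 119 = 0; ΔZ = 50 − 51 = -1.
A is unchanged and Z drops by 1 — a proton has become a neutron (β⁺ emission or electron capture).

beta-plus decay or electron capture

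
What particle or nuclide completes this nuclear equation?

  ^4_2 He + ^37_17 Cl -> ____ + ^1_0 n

K-40

Conserve mass number: 4 + 37 = A + 1, so A = 40.
Conserve atomic number: 2 + 17 = Z + 0, so Z = 19.
Z = 19 is potassium, so the species is ^40_19 K.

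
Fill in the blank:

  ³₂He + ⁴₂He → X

Be-7

Conserve mass number: 3 + 4 = A, so A = 7.
Conserve atomic number: 2 + 2 = Z, so Z = 4.
Z = 4 is beryllium, so the species is ⁷₄Be.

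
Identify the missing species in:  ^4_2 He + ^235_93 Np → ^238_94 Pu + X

Conserve mass number: 4 + 235 = 238 + A, so A = 1.
Conserve atomic number: 2 + 93 = 94 + Z, so Z = 1.
A = 1 and Z = 1 is ^1_1 H — a proton.

proton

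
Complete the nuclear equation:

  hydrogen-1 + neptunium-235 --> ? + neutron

Conserve mass number: 1 + 235 = A + 1, so A = 235.
Conserve atomic number: 1 + 93 = Z + 0, so Z = 94.
Z = 94 is plutonium, so the species is plutonium-235.

Pu-235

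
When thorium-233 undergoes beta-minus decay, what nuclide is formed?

Beta-minus decay: mass number changes by +0, atomic number by +1.
A: 233 = 233; Z: 90 + 1 = 91.
Z = 91 is protactinium, so the daughter is protactinium-233.

Pa-233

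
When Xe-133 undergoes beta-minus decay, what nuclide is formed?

Beta-minus decay: mass number changes by +0, atomic number by +1.
A: 133 = 133; Z: 54 + 1 = 55.
Z = 55 is caesium, so the daughter is Cs-133.

Cs-133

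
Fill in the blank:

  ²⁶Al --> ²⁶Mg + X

Conserve mass number: 26 = 26 + A, so A = 0.
Conserve atomic number: 13 = 12 + Z, so Z = 1.
A = 0 and Z = 1 is e⁺ — a positron.

positron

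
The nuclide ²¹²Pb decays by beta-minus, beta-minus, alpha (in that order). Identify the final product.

Start: (A, Z) = (212, 82).
After β⁻: (212, 83).
After β⁻: (212, 84).
After α: (208, 82).
Z = 82 is lead.

Pb-208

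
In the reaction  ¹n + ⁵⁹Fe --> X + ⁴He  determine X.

Cr-56

Conserve mass number: 1 + 59 = A + 4, so A = 56.
Conserve atomic number: 0 + 26 = Z + 2, so Z = 24.
Z = 24 is chromium, so the species is ⁵⁶Cr.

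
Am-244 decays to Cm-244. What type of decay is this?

ΔA = 244 − 244 = 0; ΔZ = 96 − 95 = +1.
A is unchanged and Z rises by 1 — a neutron has become a proton (β⁻ decay).

beta-minus decay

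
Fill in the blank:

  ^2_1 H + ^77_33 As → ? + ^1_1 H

As-78

Conserve mass number: 2 + 77 = A + 1, so A = 78.
Conserve atomic number: 1 + 33 = Z + 1, so Z = 33.
Z = 33 is arsenic, so the species is ^78_33 As.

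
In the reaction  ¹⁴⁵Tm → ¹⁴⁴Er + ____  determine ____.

Conserve mass number: 145 = 144 + A, so A = 1.
Conserve atomic number: 69 = 68 + Z, so Z = 1.
A = 1 and Z = 1 is ¹H — a proton.

proton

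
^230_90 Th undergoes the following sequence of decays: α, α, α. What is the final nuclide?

Start: (A, Z) = (230, 90).
After α: (226, 88).
After α: (222, 86).
After α: (218, 84).
Z = 84 is polonium.

Po-218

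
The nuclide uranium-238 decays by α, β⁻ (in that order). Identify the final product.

Pa-234

Start: (A, Z) = (238, 92).
After α: (234, 90).
After β⁻: (234, 91).
Z = 91 is protactinium.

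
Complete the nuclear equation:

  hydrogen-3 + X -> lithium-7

alpha particle

Conserve mass number: 3 + A = 7, so A = 4.
Conserve atomic number: 1 + Z = 3, so Z = 2.
A = 4 and Z = 2 is helium-4 — an alpha particle.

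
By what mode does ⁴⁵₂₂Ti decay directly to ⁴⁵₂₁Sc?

ΔA = 45 − 45 = 0; ΔZ = 21 − 22 = -1.
A is unchanged and Z drops by 1 — a proton has become a neutron (β⁺ emission or electron capture).

beta-plus decay or electron capture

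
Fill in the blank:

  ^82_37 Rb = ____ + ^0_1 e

Kr-82

Conserve mass number: 82 = A + 0, so A = 82.
Conserve atomic number: 37 = Z + 1, so Z = 36.
Z = 36 is krypton, so the species is ^82_36 Kr.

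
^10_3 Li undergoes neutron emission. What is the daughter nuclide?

Li-9

Neutron emission: mass number changes by -1, atomic number by +0.
A: 10 − 1 = 9; Z: 3 = 3.
Z = 3 is lithium, so the daughter is ^9_3 Li.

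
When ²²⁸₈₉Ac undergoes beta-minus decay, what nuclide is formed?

Beta-minus decay: mass number changes by +0, atomic number by +1.
A: 228 = 228; Z: 89 + 1 = 90.
Z = 90 is thorium, so the daughter is ²²⁸₉₀Th.

Th-228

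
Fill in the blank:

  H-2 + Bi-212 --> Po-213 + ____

neutron

Conserve mass number: 2 + 212 = 213 + A, so A = 1.
Conserve atomic number: 1 + 83 = 84 + Z, so Z = 0.
A = 1 and Z = 0 is n — a neutron.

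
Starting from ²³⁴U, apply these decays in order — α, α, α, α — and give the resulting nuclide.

Po-218

Start: (A, Z) = (234, 92).
After α: (230, 90).
After α: (226, 88).
After α: (222, 86).
After α: (218, 84).
Z = 84 is polonium.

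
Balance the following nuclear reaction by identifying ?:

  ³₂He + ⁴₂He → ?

Be-7

Conserve mass number: 3 + 4 = A, so A = 7.
Conserve atomic number: 2 + 2 = Z, so Z = 4.
Z = 4 is beryllium, so the species is ⁷₄Be.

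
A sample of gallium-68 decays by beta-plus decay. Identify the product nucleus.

Beta-plus decay: mass number changes by +0, atomic number by -1.
A: 68 = 68; Z: 31 − 1 = 30.
Z = 30 is zinc, so the daughter is zinc-68.

Zn-68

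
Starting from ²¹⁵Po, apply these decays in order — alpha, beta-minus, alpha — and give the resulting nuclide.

Tl-207

Start: (A, Z) = (215, 84).
After α: (211, 82).
After β⁻: (211, 83).
After α: (207, 81).
Z = 81 is thallium.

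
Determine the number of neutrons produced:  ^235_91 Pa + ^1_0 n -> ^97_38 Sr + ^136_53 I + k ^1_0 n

3

Conserve mass number: 236 = 97 + 136 + k, so k = 236 − 233 = 3.
Check atomic number: 91 = 38 + 53 + 0 = 91. ✓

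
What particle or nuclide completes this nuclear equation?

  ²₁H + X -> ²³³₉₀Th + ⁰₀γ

Ac-231

Conserve mass number: 2 + A = 233 + 0, so A = 231.
Conserve atomic number: 1 + Z = 90 + 0, so Z = 89.
Z = 89 is actinium, so the species is ²³¹₈₉Ac.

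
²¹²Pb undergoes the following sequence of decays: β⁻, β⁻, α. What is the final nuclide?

Start: (A, Z) = (212, 82).
After β⁻: (212, 83).
After β⁻: (212, 84).
After α: (208, 82).
Z = 82 is lead.

Pb-208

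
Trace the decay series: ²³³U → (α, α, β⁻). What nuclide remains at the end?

Ac-225

Start: (A, Z) = (233, 92).
After α: (229, 90).
After α: (225, 88).
After β⁻: (225, 89).
Z = 89 is actinium.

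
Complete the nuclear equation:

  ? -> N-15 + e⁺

Conserve mass number: A = 15 + 0, so A = 15.
Conserve atomic number: Z = 7 + 1, so Z = 8.
Z = 8 is oxygen, so the species is O-15.

O-15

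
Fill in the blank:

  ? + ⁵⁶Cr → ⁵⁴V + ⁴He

deuteron

Conserve mass number: A + 56 = 54 + 4, so A = 2.
Conserve atomic number: Z + 24 = 23 + 2, so Z = 1.
A = 2 and Z = 1 is ²H — a deuteron.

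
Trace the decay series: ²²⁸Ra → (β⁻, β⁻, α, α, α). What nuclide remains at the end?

Po-216

Start: (A, Z) = (228, 88).
After β⁻: (228, 89).
After β⁻: (228, 90).
After α: (224, 88).
After α: (220, 86).
After α: (216, 84).
Z = 84 is polonium.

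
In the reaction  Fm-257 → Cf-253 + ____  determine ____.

alpha particle

Conserve mass number: 257 = 253 + A, so A = 4.
Conserve atomic number: 100 = 98 + Z, so Z = 2.
A = 4 and Z = 2 is He-4 — an alpha particle.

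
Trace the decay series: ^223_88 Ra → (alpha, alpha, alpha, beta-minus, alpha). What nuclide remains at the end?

Tl-207

Start: (A, Z) = (223, 88).
After α: (219, 86).
After α: (215, 84).
After α: (211, 82).
After β⁻: (211, 83).
After α: (207, 81).
Z = 81 is thallium.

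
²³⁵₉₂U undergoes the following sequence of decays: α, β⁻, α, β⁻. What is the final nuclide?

Th-227

Start: (A, Z) = (235, 92).
After α: (231, 90).
After β⁻: (231, 91).
After α: (227, 89).
After β⁻: (227, 90).
Z = 90 is thorium.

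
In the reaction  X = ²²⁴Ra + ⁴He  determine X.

Th-228

Conserve mass number: A = 224 + 4, so A = 228.
Conserve atomic number: Z = 88 + 2, so Z = 90.
Z = 90 is thorium, so the species is ²²⁸Th.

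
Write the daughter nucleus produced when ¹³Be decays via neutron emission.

Be-12

Neutron emission: mass number changes by -1, atomic number by +0.
A: 13 − 1 = 12; Z: 4 = 4.
Z = 4 is beryllium, so the daughter is ¹²Be.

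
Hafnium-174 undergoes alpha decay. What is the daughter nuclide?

Alpha decay: mass number changes by -4, atomic number by -2.
A: 174 − 4 = 170; Z: 72 − 2 = 70.
Z = 70 is ytterbium, so the daughter is ytterbium-170.

Yb-170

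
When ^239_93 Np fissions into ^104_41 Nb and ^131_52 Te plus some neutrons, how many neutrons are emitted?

4

Conserve mass number: 239 = 104 + 131 + k, so k = 239 − 235 = 4.
Check atomic number: 93 = 41 + 52 + 0 = 93. ✓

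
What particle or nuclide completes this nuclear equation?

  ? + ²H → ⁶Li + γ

alpha particle

Conserve mass number: A + 2 = 6 + 0, so A = 4.
Conserve atomic number: Z + 1 = 3 + 0, so Z = 2.
A = 4 and Z = 2 is ⁴He — an alpha particle.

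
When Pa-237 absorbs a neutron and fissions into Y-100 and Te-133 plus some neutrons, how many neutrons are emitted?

5

Conserve mass number: 238 = 100 + 133 + k, so k = 238 − 233 = 5.
Check atomic number: 91 = 39 + 52 + 0 = 91. ✓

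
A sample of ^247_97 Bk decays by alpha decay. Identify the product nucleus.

Am-243

Alpha decay: mass number changes by -4, atomic number by -2.
A: 247 − 4 = 243; Z: 97 − 2 = 95.
Z = 95 is americium, so the daughter is ^243_95 Am.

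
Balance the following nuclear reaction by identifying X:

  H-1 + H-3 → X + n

He-3

Conserve mass number: 1 + 3 = A + 1, so A = 3.
Conserve atomic number: 1 + 1 = Z + 0, so Z = 2.
Z = 2 is helium, so the species is He-3.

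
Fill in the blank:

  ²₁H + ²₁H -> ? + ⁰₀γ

He-4

Conserve mass number: 2 + 2 = A + 0, so A = 4.
Conserve atomic number: 1 + 1 = Z + 0, so Z = 2.
A = 4 and Z = 2 is ⁴₂He — an alpha particle.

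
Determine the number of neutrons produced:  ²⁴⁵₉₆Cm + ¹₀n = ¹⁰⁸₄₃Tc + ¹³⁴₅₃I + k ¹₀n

4

Conserve mass number: 246 = 108 + 134 + k, so k = 246 − 242 = 4.
Check atomic number: 96 = 43 + 53 + 0 = 96. ✓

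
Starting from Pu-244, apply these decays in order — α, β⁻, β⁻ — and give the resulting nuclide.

Start: (A, Z) = (244, 94).
After α: (240, 92).
After β⁻: (240, 93).
After β⁻: (240, 94).
Z = 94 is plutonium.

Pu-240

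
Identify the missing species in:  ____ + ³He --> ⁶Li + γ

Conserve mass number: A + 3 = 6 + 0, so A = 3.
Conserve atomic number: Z + 2 = 3 + 0, so Z = 1.
A = 3 and Z = 1 is ³H — a triton.

triton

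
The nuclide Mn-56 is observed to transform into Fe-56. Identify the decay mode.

ΔA = 56 − 56 = 0; ΔZ = 26 − 25 = +1.
A is unchanged and Z rises by 1 — a neutron has become a proton (β⁻ decay).

beta-minus decay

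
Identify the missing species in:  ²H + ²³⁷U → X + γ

Conserve mass number: 2 + 237 = A + 0, so A = 239.
Conserve atomic number: 1 + 92 = Z + 0, so Z = 93.
Z = 93 is neptunium, so the species is ²³⁹Np.

Np-239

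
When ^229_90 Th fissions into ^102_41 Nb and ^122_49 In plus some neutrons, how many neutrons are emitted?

Conserve mass number: 229 = 102 + 122 + k, so k = 229 − 224 = 5.
Check atomic number: 90 = 41 + 49 + 0 = 90. ✓

5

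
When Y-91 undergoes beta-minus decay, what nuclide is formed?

Beta-minus decay: mass number changes by +0, atomic number by +1.
A: 91 = 91; Z: 39 + 1 = 40.
Z = 40 is zirconium, so the daughter is Zr-91.

Zr-91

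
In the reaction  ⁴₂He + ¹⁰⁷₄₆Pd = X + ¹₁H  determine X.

Conserve mass number: 4 + 107 = A + 1, so A = 110.
Conserve atomic number: 2 + 46 = Z + 1, so Z = 47.
Z = 47 is silver, so the species is ¹¹⁰₄₇Ag.

Ag-110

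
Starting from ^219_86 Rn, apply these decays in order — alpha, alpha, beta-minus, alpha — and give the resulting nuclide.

Start: (A, Z) = (219, 86).
After α: (215, 84).
After α: (211, 82).
After β⁻: (211, 83).
After α: (207, 81).
Z = 81 is thallium.

Tl-207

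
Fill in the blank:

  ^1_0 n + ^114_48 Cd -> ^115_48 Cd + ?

Conserve mass number: 1 + 114 = 115 + A, so A = 0.
Conserve atomic number: 0 + 48 = 48 + Z, so Z = 0.
A = 0 and Z = 0 is ^0_0 γ — a gamma ray.

gamma ray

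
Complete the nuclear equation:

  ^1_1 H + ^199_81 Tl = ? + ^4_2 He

Conserve mass number: 1 + 199 = A + 4, so A = 196.
Conserve atomic number: 1 + 81 = Z + 2, so Z = 80.
Z = 80 is mercury, so the species is ^196_80 Hg.

Hg-196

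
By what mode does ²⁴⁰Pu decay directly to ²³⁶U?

alpha decay

ΔA = 236 − 240 = -4; ΔZ = 92 − 94 = -2.
A drops by 4 and Z drops by 2 — the signature of alpha emission.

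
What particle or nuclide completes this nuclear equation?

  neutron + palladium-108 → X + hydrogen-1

Rh-108

Conserve mass number: 1 + 108 = A + 1, so A = 108.
Conserve atomic number: 0 + 46 = Z + 1, so Z = 45.
Z = 45 is rhodium, so the species is rhodium-108.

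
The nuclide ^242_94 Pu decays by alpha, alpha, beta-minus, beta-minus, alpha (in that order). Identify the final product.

Start: (A, Z) = (242, 94).
After α: (238, 92).
After α: (234, 90).
After β⁻: (234, 91).
After β⁻: (234, 92).
After α: (230, 90).
Z = 90 is thorium.

Th-230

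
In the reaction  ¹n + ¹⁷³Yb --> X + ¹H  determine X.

Tm-173

Conserve mass number: 1 + 173 = A + 1, so A = 173.
Conserve atomic number: 0 + 70 = Z + 1, so Z = 69.
Z = 69 is thulium, so the species is ¹⁷³Tm.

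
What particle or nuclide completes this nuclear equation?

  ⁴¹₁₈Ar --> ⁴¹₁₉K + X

beta-minus particle

Conserve mass number: 41 = 41 + A, so A = 0.
Conserve atomic number: 18 = 19 + Z, so Z = -1.
A = 0 and Z = -1 is ⁰₋₁e — a beta-minus particle.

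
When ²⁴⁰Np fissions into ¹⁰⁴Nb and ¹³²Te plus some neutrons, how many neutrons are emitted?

Conserve mass number: 240 = 104 + 132 + k, so k = 240 − 236 = 4.
Check atomic number: 93 = 41 + 52 + 0 = 93. ✓

4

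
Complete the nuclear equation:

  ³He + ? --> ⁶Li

triton

Conserve mass number: 3 + A = 6, so A = 3.
Conserve atomic number: 2 + Z = 3, so Z = 1.
A = 3 and Z = 1 is ³H — a triton.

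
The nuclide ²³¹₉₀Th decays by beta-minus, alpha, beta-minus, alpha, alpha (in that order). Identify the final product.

Start: (A, Z) = (231, 90).
After β⁻: (231, 91).
After α: (227, 89).
After β⁻: (227, 90).
After α: (223, 88).
After α: (219, 86).
Z = 86 is radon.

Rn-219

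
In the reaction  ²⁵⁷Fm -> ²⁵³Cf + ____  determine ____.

alpha particle

Conserve mass number: 257 = 253 + A, so A = 4.
Conserve atomic number: 100 = 98 + Z, so Z = 2.
A = 4 and Z = 2 is ⁴He — an alpha particle.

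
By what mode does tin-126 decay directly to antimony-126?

beta-minus decay

ΔA = 126 − 126 = 0; ΔZ = 51 − 50 = +1.
A is unchanged and Z rises by 1 — a neutron has become a proton (β⁻ decay).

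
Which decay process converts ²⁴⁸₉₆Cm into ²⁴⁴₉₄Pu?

ΔA = 244 − 248 = -4; ΔZ = 94 − 96 = -2.
A drops by 4 and Z drops by 2 — the signature of alpha emission.

alpha decay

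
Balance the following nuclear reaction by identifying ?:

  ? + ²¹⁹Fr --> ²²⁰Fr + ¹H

Conserve mass number: A + 219 = 220 + 1, so A = 2.
Conserve atomic number: Z + 87 = 87 + 1, so Z = 1.
A = 2 and Z = 1 is ²H — a deuteron.

deuteron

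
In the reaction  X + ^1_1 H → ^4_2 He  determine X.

Conserve mass number: A + 1 = 4, so A = 3.
Conserve atomic number: Z + 1 = 2, so Z = 1.
A = 3 and Z = 1 is ^3_1 H — a triton.

triton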